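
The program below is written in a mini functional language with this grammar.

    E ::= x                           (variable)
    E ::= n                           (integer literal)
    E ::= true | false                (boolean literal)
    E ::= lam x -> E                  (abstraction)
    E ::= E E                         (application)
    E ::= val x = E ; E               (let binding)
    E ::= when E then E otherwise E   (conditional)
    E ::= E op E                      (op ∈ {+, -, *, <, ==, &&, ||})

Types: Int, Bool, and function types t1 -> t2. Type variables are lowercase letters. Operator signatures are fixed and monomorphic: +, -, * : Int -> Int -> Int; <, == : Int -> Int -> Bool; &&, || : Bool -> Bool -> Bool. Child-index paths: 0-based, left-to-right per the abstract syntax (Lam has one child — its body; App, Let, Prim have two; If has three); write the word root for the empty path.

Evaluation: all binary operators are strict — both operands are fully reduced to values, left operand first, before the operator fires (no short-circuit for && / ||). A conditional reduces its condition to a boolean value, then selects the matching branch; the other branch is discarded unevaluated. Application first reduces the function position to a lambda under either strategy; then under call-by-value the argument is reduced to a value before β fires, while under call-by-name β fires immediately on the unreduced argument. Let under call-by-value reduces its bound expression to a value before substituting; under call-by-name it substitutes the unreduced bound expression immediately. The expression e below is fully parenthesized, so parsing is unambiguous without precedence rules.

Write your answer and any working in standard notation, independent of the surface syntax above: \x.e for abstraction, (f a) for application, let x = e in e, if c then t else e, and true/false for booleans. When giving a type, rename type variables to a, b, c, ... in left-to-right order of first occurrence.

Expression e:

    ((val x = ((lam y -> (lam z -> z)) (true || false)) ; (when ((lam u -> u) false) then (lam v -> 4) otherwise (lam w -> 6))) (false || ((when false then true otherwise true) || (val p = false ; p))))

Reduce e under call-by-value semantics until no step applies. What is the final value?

Derivation:
step 0: ((let x = ((\y.(\z.z)) (true || false)) in (if ((\u.u) false) then (\v.4) else (\w.6))) (false || ((if false then true else true) || (let p = false in p))))
step 1: [delta@0.0.1] ((let x = ((\y.(\z.z)) true) in (if ((\u.u) false) then (\v.4) else (\w.6))) (false || ((if false then true else true) || (let p = false in p))))
step 2: [beta@0.0] ((let x = (\z.z) in (if ((\u.u) false) then (\v.4) else (\w.6))) (false || ((if false then true else true) || (let p = false in p))))
step 3: [let@0] ((if ((\u.u) false) then (\v.4) else (\w.6)) (false || ((if false then true else true) || (let p = false in p))))
step 4: [beta@0.0] ((if false then (\v.4) else (\w.6)) (false || ((if false then true else true) || (let p = false in p))))
step 5: [if@0] ((\w.6) (false || ((if false then true else true) || (let p = false in p))))
step 6: [if@1.1.0] ((\w.6) (false || (true || (let p = false in p))))
step 7: [let@1.1.1] ((\w.6) (false || (true || false)))
step 8: [delta@1.1] ((\w.6) (false || true))
step 9: [delta@1] ((\w.6) true)
step 10: [beta@root] 6

Answer: 6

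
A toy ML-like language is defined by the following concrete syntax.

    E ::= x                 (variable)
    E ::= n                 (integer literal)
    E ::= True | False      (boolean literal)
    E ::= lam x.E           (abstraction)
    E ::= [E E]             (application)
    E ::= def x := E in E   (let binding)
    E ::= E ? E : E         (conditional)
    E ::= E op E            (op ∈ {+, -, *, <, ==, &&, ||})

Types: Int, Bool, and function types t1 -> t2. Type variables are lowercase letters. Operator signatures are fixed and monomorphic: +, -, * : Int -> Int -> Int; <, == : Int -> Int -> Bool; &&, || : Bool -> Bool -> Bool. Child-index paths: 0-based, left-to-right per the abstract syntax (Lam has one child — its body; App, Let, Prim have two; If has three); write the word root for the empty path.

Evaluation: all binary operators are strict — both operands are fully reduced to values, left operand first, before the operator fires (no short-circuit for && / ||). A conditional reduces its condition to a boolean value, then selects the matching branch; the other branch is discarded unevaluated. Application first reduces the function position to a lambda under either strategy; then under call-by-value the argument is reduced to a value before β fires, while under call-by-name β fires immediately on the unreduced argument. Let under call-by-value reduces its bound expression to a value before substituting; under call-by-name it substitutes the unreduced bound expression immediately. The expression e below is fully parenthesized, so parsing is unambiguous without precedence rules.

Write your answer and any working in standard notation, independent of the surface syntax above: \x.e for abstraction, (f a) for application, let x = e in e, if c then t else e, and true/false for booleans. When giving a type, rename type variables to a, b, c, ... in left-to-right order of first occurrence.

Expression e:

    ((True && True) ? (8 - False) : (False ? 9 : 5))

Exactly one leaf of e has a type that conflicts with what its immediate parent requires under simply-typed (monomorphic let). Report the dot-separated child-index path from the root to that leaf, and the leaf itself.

Derivation:
  unify Bool ~ Bool
  unify Bool ~ Bool
  unify Bool ~ Bool
  unify Int ~ Int
  unify Bool ~ Int
  FAIL: mismatch Bool ~ Int

Answer: 1.1 : false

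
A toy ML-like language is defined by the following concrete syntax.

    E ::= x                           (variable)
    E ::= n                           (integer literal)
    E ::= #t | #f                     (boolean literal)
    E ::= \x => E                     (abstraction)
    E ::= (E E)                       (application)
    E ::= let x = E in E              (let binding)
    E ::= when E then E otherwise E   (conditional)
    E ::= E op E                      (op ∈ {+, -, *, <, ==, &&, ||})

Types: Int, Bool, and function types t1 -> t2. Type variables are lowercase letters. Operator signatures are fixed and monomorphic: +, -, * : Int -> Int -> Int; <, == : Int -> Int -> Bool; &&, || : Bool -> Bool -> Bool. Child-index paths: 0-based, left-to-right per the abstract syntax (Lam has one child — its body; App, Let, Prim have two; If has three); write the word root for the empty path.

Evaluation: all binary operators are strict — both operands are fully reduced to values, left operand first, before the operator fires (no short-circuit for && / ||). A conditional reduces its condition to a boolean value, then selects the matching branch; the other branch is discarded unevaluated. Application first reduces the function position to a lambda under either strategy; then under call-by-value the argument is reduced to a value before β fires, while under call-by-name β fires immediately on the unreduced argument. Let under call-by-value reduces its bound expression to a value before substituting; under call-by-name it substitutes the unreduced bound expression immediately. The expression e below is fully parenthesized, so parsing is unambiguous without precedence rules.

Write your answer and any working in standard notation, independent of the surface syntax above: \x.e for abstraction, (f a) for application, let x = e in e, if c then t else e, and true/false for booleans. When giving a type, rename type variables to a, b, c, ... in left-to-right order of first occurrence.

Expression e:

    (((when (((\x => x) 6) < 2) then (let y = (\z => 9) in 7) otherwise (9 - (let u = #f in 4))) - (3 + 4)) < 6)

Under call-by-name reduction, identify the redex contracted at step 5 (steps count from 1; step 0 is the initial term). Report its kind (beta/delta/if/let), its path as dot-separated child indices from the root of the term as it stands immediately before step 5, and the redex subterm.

Trace:
step 0: (((if (((\x.x) 6) < 2) then (let y = (\z.9) in 7) else (9 - (let u = false in 4))) - (3 + 4)) < 6)
step 1: [beta@0.0.0.0] (((if (6 < 2) then (let y = (\z.9) in 7) else (9 - (let u = false in 4))) - (3 + 4)) < 6)
step 2: [delta@0.0.0] (((if false then (let y = (\z.9) in 7) else (9 - (let u = false in 4))) - (3 + 4)) < 6)
step 3: [if@0.0] (((9 - (let u = false in 4)) - (3 + 4)) < 6)
step 4: [let@0.0.1] (((9 - 4) - (3 + 4)) < 6)
step 5: [delta@0.0] ((5 - (3 + 4)) < 6)

Answer: delta at 0.0 : (9 - 4)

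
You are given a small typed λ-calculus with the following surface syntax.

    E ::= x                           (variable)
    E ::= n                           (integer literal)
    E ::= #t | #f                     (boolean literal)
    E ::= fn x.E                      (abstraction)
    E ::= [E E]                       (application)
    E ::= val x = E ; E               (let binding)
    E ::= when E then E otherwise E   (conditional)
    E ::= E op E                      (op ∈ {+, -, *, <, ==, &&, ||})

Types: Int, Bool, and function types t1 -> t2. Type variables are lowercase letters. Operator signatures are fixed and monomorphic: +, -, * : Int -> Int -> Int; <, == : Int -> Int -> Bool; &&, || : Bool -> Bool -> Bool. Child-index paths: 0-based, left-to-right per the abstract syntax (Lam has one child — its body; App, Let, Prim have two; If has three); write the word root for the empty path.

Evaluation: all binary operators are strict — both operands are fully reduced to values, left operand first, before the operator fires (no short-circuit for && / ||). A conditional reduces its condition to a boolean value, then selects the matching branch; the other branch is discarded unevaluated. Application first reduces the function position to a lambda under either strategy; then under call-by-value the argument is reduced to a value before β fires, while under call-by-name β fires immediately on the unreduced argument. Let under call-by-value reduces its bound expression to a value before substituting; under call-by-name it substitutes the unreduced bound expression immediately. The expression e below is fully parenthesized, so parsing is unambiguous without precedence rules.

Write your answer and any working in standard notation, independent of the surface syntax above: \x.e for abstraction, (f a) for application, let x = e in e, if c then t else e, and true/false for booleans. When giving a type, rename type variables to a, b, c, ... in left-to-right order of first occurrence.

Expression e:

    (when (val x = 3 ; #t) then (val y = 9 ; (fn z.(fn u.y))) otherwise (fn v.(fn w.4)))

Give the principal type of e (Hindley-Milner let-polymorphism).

Trace:
let x : Int
  unify Bool ~ Bool
let y : Int
y : Int
\u._ : b -> Int
\z._ : a -> b -> Int
\w._ : d -> Int
\v._ : c -> d -> Int
  unify a -> b -> Int ~ c -> d -> Int
  unify a ~ c
  unify b -> Int ~ d -> Int
  unify b ~ d
  unify Int ~ Int

Answer: a -> b -> Int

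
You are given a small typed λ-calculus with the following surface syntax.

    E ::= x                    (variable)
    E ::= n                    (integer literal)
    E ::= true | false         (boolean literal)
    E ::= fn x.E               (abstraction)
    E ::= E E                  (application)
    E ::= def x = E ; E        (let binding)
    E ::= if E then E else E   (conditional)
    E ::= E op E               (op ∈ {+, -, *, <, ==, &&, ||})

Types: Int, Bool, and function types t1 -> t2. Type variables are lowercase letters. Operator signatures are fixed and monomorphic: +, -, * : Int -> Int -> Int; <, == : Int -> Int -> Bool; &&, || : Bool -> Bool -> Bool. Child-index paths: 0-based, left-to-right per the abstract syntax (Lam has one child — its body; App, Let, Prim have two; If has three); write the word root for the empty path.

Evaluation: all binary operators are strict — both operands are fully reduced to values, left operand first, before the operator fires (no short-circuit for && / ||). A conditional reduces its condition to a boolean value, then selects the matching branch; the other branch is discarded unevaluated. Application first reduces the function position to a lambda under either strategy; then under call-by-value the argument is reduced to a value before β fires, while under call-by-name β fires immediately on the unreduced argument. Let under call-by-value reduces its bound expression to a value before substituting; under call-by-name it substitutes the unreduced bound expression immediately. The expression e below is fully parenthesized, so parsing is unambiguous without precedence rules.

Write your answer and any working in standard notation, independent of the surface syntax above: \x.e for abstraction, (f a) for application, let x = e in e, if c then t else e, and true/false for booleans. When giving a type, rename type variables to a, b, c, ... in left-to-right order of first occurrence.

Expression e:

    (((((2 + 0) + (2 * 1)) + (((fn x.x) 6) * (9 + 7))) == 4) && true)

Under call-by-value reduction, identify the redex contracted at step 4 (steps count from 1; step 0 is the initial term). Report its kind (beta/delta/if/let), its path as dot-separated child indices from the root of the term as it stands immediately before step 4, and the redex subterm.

Answer: beta at 0.0.1.0 : ((\x.x) 6)

Derivation:
step 0: (((((2 + 0) + (2 * 1)) + (((\x.x) 6) * (9 + 7))) == 4) && true)
step 1: [delta@0.0.0.0] ((((2 + (2 * 1)) + (((\x.x) 6) * (9 + 7))) == 4) && true)
step 2: [delta@0.0.0.1] ((((2 + 2) + (((\x.x) 6) * (9 + 7))) == 4) && true)
step 3: [delta@0.0.0] (((4 + (((\x.x) 6) * (9 + 7))) == 4) && true)
step 4: [beta@0.0.1.0] (((4 + (6 * (9 + 7))) == 4) && true)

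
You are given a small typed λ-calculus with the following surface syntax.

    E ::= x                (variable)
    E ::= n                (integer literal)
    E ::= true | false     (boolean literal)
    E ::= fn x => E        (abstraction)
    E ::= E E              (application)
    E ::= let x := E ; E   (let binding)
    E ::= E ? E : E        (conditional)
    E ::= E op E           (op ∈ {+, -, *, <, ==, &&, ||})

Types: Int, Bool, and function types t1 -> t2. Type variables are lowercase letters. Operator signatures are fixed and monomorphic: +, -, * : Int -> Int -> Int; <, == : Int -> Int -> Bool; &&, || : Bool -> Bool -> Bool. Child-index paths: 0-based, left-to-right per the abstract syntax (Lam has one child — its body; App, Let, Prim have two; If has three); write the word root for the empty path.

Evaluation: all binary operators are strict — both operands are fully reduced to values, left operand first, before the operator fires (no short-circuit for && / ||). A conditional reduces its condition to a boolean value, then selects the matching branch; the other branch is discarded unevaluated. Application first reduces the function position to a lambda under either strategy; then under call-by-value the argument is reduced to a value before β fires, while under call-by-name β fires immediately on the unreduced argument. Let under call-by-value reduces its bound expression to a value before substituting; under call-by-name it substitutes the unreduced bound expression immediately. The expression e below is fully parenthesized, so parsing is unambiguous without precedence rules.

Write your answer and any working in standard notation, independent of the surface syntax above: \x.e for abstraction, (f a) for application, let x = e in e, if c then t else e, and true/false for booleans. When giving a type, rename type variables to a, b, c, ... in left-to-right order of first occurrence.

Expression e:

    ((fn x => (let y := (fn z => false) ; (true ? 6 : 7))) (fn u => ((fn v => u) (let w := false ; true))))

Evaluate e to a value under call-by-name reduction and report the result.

Answer: 6

Derivation:
step 0: ((\x.(let y = (\z.false) in (if true then 6 else 7))) (\u.((\v.u) (let w = false in true))))
step 1: [beta@root] (let y = (\z.false) in (if true then 6 else 7))
step 2: [let@root] (if true then 6 else 7)
step 3: [if@root] 6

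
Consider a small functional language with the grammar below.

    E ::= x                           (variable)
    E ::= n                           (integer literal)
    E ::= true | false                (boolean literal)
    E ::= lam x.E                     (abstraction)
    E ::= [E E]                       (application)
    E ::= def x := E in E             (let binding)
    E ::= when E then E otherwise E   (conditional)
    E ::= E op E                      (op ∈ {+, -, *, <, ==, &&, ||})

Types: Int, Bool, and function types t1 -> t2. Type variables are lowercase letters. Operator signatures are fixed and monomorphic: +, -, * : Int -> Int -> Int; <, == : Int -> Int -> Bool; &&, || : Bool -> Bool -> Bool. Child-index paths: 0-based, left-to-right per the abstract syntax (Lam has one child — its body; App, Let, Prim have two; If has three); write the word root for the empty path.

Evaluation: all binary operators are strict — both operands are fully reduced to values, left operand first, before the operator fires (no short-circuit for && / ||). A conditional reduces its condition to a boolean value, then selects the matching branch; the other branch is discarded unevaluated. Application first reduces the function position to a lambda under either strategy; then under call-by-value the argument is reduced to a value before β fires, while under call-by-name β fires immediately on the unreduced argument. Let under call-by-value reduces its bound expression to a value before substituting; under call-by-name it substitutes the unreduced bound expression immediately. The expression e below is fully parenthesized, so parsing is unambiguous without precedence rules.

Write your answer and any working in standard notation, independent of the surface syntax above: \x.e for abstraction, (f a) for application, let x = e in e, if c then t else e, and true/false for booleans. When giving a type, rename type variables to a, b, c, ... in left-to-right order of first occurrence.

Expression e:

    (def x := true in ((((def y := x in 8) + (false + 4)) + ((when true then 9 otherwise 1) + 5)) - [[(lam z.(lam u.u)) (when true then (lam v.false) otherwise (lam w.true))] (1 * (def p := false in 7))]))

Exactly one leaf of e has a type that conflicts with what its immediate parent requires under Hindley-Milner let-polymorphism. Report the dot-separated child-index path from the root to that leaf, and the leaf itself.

Answer: 1.0.0.1.0 : false

Trace:
let x : Bool
x : Bool
let y : Bool
  unify Int ~ Int
  unify Bool ~ Int
  FAIL: mismatch Bool ~ Int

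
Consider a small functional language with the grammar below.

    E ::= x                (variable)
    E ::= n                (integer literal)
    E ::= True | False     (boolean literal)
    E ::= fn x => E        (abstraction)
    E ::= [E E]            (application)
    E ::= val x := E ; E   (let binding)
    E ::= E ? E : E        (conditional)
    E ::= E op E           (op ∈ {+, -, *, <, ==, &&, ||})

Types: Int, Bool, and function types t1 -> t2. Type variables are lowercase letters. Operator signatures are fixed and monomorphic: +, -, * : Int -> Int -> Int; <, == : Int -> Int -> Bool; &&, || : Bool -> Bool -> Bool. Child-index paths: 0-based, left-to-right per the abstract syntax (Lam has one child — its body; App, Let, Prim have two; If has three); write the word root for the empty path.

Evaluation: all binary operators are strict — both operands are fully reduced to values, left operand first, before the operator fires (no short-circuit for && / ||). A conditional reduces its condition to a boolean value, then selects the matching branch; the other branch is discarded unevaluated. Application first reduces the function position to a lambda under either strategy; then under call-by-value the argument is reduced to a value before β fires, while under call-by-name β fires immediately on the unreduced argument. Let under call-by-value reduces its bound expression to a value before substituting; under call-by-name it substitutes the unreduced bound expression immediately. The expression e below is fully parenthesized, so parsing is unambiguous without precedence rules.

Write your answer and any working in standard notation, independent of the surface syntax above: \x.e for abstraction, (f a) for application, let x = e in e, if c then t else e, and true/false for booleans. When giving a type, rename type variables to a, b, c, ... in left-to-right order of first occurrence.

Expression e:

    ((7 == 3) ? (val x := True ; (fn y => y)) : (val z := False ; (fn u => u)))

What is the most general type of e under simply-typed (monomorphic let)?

Answer: a -> a

Trace:
  unify Int ~ Int
  unify Int ~ Int
  unify Bool ~ Bool
let x : Bool
y : a
\y._ : a -> a
let z : Bool
u : b
\u._ : b -> b
  unify a -> a ~ b -> b
  unify a ~ b
  unify b ~ b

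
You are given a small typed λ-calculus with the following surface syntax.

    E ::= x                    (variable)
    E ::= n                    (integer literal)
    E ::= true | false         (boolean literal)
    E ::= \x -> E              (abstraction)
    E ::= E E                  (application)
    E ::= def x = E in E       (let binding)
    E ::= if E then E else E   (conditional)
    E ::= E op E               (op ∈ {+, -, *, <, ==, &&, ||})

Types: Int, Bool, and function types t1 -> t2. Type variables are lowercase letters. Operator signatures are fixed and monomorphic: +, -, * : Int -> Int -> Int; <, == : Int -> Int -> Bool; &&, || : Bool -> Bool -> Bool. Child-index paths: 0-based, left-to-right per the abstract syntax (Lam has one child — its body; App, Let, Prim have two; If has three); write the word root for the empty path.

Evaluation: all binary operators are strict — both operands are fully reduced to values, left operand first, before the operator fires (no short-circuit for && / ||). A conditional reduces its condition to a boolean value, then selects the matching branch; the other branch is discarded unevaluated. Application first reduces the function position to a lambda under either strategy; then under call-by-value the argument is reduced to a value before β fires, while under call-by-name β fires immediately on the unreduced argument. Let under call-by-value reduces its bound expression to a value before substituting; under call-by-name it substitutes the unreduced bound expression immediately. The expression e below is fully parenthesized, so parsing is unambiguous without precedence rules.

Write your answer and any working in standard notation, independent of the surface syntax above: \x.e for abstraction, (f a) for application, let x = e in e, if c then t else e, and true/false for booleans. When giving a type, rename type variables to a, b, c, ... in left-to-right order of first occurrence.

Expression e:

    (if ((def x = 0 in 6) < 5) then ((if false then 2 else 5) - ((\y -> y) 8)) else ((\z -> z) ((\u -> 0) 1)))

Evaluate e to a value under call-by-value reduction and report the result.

Working:
step 0: (if ((let x = 0 in 6) < 5) then ((if false then 2 else 5) - ((\y.y) 8)) else ((\z.z) ((\u.0) 1)))
step 1: [let@0.0] (if (6 < 5) then ((if false then 2 else 5) - ((\y.y) 8)) else ((\z.z) ((\u.0) 1)))
step 2: [delta@0] (if false then ((if false then 2 else 5) - ((\y.y) 8)) else ((\z.z) ((\u.0) 1)))
step 3: [if@root] ((\z.z) ((\u.0) 1))
step 4: [beta@1] ((\z.z) 0)
step 5: [beta@root] 0

Answer: 0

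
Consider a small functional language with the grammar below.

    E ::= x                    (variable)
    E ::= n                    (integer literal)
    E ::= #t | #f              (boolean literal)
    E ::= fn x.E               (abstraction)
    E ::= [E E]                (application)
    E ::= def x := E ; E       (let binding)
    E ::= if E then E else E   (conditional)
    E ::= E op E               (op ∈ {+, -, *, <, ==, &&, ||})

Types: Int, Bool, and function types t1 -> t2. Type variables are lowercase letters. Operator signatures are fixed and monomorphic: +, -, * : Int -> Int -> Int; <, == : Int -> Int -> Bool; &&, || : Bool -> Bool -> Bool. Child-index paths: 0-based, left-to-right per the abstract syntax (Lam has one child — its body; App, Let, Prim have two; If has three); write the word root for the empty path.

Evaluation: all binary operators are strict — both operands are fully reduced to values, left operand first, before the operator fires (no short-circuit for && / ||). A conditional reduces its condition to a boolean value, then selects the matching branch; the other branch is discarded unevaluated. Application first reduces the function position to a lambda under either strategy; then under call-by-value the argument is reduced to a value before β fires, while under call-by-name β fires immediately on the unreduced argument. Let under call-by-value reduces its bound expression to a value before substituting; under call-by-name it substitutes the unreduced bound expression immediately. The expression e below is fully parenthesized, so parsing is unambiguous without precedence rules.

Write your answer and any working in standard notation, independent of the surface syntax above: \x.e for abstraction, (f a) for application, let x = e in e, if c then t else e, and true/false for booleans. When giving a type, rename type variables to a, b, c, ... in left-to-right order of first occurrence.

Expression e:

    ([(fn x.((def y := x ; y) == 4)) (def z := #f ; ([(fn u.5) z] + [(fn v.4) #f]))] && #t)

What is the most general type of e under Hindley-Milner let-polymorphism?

Trace:
x : a
let y : a
y : a
  unify a ~ Int
  unify Int ~ Int
\x._ : Int -> Bool
let z : Bool
\u._ : b -> Int
z : Bool
  unify b -> Int ~ Bool -> c
  unify b ~ Bool
  unify Int ~ c
_ _ : Int
  unify Int ~ Int
\v._ : d -> Int
  unify d -> Int ~ Bool -> e
  unify d ~ Bool
  unify Int ~ e
_ _ : Int
  unify Int ~ Int
  unify Int -> Bool ~ Int -> f
  unify Int ~ Int
  unify Bool ~ f
_ _ : Bool
  unify Bool ~ Bool
  unify Bool ~ Bool

Answer: Bool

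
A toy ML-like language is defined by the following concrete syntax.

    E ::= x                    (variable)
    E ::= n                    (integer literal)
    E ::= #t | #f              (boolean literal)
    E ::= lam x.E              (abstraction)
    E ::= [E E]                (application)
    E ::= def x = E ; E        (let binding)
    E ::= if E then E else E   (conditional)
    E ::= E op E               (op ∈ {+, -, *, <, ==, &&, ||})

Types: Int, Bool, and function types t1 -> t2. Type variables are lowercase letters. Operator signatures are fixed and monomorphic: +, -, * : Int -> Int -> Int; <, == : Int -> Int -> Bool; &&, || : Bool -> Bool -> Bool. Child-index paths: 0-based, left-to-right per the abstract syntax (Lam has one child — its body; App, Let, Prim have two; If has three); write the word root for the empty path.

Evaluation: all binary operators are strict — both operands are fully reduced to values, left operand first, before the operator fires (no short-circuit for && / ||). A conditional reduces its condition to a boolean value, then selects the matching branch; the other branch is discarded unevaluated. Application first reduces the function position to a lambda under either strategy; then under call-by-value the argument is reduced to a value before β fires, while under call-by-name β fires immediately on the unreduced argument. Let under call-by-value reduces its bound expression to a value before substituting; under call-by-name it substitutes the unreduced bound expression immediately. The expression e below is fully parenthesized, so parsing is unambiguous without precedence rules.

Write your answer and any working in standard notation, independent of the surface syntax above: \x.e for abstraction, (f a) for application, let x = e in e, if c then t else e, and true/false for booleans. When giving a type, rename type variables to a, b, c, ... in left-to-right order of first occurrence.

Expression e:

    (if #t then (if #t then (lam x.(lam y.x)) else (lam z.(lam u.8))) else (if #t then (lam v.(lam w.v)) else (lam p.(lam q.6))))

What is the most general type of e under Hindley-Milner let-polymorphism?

Working:
  unify Bool ~ Bool
  unify Bool ~ Bool
x : a
\y._ : b -> a
\x._ : a -> b -> a
\u._ : d -> Int
\z._ : c -> d -> Int
  unify a -> b -> a ~ c -> d -> Int
  unify a ~ c
  unify b -> c ~ d -> Int
  unify b ~ d
  unify c ~ Int
  unify Bool ~ Bool
v : e
\w._ : f -> e
\v._ : e -> f -> e
\q._ : h -> Int
\p._ : g -> h -> Int
  unify e -> f -> e ~ g -> h -> Int
  unify e ~ g
  unify f -> g ~ h -> Int
  unify f ~ h
  unify g ~ Int
  unify Int -> d -> Int ~ Int -> h -> Int
  unify Int ~ Int
  unify d -> Int ~ h -> Int
  unify d ~ h
  unify Int ~ Int

Answer: Int -> a -> Int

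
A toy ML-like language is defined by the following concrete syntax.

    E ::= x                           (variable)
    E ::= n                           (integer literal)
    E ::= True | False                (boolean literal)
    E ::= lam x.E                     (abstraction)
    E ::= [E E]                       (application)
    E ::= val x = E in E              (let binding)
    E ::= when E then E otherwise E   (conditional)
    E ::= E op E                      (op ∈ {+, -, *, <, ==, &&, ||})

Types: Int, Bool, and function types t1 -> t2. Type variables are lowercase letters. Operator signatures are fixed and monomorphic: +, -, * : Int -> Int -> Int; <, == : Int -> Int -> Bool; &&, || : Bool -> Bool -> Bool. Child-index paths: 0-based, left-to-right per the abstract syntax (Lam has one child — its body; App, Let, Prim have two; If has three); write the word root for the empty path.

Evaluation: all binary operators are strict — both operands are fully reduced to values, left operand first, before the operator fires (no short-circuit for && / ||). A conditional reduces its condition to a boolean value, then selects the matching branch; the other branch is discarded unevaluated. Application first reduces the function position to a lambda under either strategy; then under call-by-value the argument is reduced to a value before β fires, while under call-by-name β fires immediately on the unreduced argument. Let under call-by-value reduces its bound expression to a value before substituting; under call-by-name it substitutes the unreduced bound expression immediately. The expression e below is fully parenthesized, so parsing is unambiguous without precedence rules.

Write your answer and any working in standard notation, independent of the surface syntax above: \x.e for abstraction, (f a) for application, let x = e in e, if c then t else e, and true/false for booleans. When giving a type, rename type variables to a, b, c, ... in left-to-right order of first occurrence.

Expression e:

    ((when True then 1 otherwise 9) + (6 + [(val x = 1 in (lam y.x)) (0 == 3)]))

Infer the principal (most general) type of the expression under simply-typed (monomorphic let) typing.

Answer: Int

Derivation:
  unify Bool ~ Bool
  unify Int ~ Int
  unify Int ~ Int
  unify Int ~ Int
let x : Int
x : Int
\y._ : a -> Int
  unify Int ~ Int
  unify Int ~ Int
  unify a -> Int ~ Bool -> b
  unify a ~ Bool
  unify Int ~ b
_ _ : Int
  unify Int ~ Int
  unify Int ~ Int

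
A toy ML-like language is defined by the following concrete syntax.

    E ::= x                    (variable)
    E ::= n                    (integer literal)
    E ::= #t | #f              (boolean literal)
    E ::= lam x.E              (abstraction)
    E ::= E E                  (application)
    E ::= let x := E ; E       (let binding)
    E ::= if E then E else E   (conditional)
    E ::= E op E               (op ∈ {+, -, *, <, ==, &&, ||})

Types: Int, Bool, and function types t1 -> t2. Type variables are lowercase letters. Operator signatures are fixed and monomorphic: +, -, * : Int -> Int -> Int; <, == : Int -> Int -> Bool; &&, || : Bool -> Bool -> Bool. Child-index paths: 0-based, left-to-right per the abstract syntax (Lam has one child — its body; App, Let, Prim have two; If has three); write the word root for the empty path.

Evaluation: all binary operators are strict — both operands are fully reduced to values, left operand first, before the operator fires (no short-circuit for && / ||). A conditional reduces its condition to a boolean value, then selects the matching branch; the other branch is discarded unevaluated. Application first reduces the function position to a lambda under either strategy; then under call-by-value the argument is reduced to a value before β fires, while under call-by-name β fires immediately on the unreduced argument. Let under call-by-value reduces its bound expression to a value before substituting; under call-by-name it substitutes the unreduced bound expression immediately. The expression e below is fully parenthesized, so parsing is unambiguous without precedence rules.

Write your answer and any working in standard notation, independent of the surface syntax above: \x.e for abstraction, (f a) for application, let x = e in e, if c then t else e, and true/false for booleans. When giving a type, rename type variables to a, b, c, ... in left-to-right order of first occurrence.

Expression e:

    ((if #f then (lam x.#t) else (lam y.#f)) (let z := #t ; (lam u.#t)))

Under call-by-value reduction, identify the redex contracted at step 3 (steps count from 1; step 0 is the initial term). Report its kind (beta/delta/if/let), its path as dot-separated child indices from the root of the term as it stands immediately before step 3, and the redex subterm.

Trace:
step 0: ((if false then (\x.true) else (\y.false)) (let z = true in (\u.true)))
step 1: [if@0] ((\y.false) (let z = true in (\u.true)))
step 2: [let@1] ((\y.false) (\u.true))
step 3: [beta@root] false

Answer: beta at root : ((\y.false) (\u.true))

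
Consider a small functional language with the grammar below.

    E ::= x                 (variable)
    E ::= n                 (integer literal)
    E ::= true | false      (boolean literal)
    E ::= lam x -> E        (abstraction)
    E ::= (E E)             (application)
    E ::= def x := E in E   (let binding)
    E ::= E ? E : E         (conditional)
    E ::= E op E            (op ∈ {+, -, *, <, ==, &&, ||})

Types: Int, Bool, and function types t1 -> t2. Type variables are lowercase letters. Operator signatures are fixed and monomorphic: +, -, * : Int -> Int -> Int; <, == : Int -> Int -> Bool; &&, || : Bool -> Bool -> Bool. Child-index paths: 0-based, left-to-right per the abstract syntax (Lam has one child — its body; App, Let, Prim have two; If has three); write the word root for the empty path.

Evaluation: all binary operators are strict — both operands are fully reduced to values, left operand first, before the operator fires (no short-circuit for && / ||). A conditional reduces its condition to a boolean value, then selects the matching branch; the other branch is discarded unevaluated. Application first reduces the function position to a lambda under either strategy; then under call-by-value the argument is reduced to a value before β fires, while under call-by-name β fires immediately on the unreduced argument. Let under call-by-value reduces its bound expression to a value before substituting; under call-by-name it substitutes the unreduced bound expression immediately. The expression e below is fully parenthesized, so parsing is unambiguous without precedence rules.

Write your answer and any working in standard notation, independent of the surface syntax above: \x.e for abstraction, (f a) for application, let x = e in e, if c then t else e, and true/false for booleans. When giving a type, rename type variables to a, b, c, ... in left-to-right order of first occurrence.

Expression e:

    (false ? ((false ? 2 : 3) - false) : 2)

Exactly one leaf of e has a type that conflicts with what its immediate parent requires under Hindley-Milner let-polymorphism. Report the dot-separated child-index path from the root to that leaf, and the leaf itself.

Working:
  unify Bool ~ Bool
  unify Bool ~ Bool
  unify Int ~ Int
  unify Int ~ Int
  unify Bool ~ Int
  FAIL: mismatch Bool ~ Int

Answer: 1.1 : false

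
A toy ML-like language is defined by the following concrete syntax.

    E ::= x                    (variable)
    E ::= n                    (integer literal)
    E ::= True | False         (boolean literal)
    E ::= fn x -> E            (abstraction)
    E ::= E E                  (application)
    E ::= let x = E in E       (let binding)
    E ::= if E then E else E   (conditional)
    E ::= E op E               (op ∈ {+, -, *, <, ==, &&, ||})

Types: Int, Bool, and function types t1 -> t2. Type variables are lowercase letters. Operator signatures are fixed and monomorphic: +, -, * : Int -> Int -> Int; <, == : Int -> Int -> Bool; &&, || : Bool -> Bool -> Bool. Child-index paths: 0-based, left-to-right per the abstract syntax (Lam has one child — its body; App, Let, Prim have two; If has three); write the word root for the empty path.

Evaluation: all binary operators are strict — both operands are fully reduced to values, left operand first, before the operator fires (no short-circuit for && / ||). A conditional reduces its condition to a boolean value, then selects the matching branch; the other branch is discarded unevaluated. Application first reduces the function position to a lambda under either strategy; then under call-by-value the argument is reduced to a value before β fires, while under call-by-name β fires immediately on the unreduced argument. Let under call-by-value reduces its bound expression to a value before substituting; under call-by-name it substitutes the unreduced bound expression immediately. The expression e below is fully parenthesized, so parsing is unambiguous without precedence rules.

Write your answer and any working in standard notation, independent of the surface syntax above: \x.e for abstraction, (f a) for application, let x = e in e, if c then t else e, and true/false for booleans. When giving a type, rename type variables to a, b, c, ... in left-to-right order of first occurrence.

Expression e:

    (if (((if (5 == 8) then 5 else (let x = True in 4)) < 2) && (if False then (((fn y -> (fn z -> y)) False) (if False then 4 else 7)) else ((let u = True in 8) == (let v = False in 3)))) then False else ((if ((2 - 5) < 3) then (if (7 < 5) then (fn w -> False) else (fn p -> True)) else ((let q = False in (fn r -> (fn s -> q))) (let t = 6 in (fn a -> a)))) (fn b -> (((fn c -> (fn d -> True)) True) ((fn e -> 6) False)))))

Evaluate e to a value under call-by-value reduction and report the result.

Working:
step 0: (if (((if (5 == 8) then 5 else (let x = true in 4)) < 2) && (if false then (((\y.(\z.y)) false) (if false then 4 else 7)) else ((let u = true in 8) == (let v = false in 3)))) then false else ((if ((2 - 5) < 3) then (if (7 < 5) then (\w.false) else (\p.true)) else ((let q = false in (\r.(\s.q))) (let t = 6 in (\a.a)))) (\b.(((\c.(\d.true)) true) ((\e.6) false)))))
step 1: [delta@0.0.0.0] (if (((if false then 5 else (let x = true in 4)) < 2) && (if false then (((\y.(\z.y)) false) (if false then 4 else 7)) else ((let u = true in 8) == (let v = false in 3)))) then false else ((if ((2 - 5) < 3) then (if (7 < 5) then (\w.false) else (\p.true)) else ((let q = false in (\r.(\s.q))) (let t = 6 in (\a.a)))) (\b.(((\c.(\d.true)) true) ((\e.6) false)))))
step 2: [if@0.0.0] (if (((let x = true in 4) < 2) && (if false then (((\y.(\z.y)) false) (if false then 4 else 7)) else ((let u = true in 8) == (let v = false in 3)))) then false else ((if ((2 - 5) < 3) then (if (7 < 5) then (\w.false) else (\p.true)) else ((let q = false in (\r.(\s.q))) (let t = 6 in (\a.a)))) (\b.(((\c.(\d.true)) true) ((\e.6) false)))))
step 3: [let@0.0.0] (if ((4 < 2) && (if false then (((\y.(\z.y)) false) (if false then 4 else 7)) else ((let u = true in 8) == (let v = false in 3)))) then false else ((if ((2 - 5) < 3) then (if (7 < 5) then (\w.false) else (\p.true)) else ((let q = false in (\r.(\s.q))) (let t = 6 in (\a.a)))) (\b.(((\c.(\d.true)) true) ((\e.6) false)))))
step 4: [delta@0.0] (if (false && (if false then (((\y.(\z.y)) false) (if false then 4 else 7)) else ((let u = true in 8) == (let v = false in 3)))) then false else ((if ((2 - 5) < 3) then (if (7 < 5) then (\w.false) else (\p.true)) else ((let q = false in (\r.(\s.q))) (let t = 6 in (\a.a)))) (\b.(((\c.(\d.true)) true) ((\e.6) false)))))
step 5: [if@0.1] (if (false && ((let u = true in 8) == (let v = false in 3))) then false else ((if ((2 - 5) < 3) then (if (7 < 5) then (\w.false) else (\p.true)) else ((let q = false in (\r.(\s.q))) (let t = 6 in (\a.a)))) (\b.(((\c.(\d.true)) true) ((\e.6) false)))))
step 6: [let@0.1.0] (if (false && (8 == (let v = false in 3))) then false else ((if ((2 - 5) < 3) then (if (7 < 5) then (\w.false) else (\p.true)) else ((let q = false in (\r.(\s.q))) (let t = 6 in (\a.a)))) (\b.(((\c.(\d.true)) true) ((\e.6) false)))))
step 7: [let@0.1.1] (if (false && (8 == 3)) then false else ((if ((2 - 5) < 3) then (if (7 < 5) then (\w.false) else (\p.true)) else ((let q = false in (\r.(\s.q))) (let t = 6 in (\a.a)))) (\b.(((\c.(\d.true)) true) ((\e.6) false)))))
step 8: [delta@0.1] (if (false && false) then false else ((if ((2 - 5) < 3) then (if (7 < 5) then (\w.false) else (\p.true)) else ((let q = false in (\r.(\s.q))) (let t = 6 in (\a.a)))) (\b.(((\c.(\d.true)) true) ((\e.6) false)))))
step 9: [delta@0] (if false then false else ((if ((2 - 5) < 3) then (if (7 < 5) then (\w.false) else (\p.true)) else ((let q = false in (\r.(\s.q))) (let t = 6 in (\a.a)))) (\b.(((\c.(\d.true)) true) ((\e.6) false)))))
step 10: [if@root] ((if ((2 - 5) < 3) then (if (7 < 5) then (\w.false) else (\p.true)) else ((let q = false in (\r.(\s.q))) (let t = 6 in (\a.a)))) (\b.(((\c.(\d.true)) true) ((\e.6) false))))
step 11: [delta@0.0.0] ((if (-3 < 3) then (if (7 < 5) then (\w.false) else (\p.true)) else ((let q = false in (\r.(\s.q))) (let t = 6 in (\a.a)))) (\b.(((\c.(\d.true)) true) ((\e.6) false))))
step 12: [delta@0.0] ((if true then (if (7 < 5) then (\w.false) else (\p.true)) else ((let q = false in (\r.(\s.q))) (let t = 6 in (\a.a)))) (\b.(((\c.(\d.true)) true) ((\e.6) false))))
step 13: [if@0] ((if (7 < 5) then (\w.false) else (\p.true)) (\b.(((\c.(\d.true)) true) ((\e.6) false))))
step 14: [delta@0.0] ((if false then (\w.false) else (\p.true)) (\b.(((\c.(\d.true)) true) ((\e.6) false))))
step 15: [if@0] ((\p.true) (\b.(((\c.(\d.true)) true) ((\e.6) false))))
step 16: [beta@root] true

Answer: true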